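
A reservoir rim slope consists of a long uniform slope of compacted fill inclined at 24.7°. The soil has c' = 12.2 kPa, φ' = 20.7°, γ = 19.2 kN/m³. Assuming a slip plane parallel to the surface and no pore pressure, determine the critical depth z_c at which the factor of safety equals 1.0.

Setting FS = 1.00 in FS = [c' + γz cos²β tanφ'] / [γz sinβ cosβ] and solving for z:
z = c' / [γ cosβ (FS·sinβ − cosβ·tanφ')]
  = 12.2 / [19.2·cos24.7°·(1.00·sin24.7° − cos24.7°·tan20.7°)]
  = 12.2 / [19.2·0.9085·(1.00·0.4179 − 0.9085·0.3779)]
  = 12.2 / 1.3008 = 9.379 m

z_c = 9.38 m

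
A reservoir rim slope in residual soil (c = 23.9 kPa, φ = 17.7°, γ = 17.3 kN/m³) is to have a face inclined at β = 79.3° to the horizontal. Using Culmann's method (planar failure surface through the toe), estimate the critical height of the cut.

H_c = 9.86 m

Culmann's analysis gives the critical failure plane at α_cr = (β + φ)/2 = (79.3 + 17.7)/2 = 48.5°, and the critical height
H_c = (4c/γ) · sinβ cosφ / [1 − cos(β − φ)]
    = (4·23.9/17.3) · sin79.3°·cos17.7° / [1 − cos(61.6°)]
    = 5.526 · 0.9826·0.9527 / [1 − 0.4756]
    = 5.526 · 0.9361 / 0.5244
    = 9.86 m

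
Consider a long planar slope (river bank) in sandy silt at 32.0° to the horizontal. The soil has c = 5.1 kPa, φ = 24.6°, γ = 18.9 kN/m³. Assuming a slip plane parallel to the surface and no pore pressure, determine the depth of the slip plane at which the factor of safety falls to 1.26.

z = 1.14 m

Setting FS = 1.26 in FS = [c + γz cos²β tanφ] / [γz sinβ cosβ] and solving for z:
z = c / [γ cosβ (FS·sinβ − cosβ·tanφ)]
  = 5.1 / [18.9·cos32.0°·(1.26·sin32.0° − cos32.0°·tan24.6°)]
  = 5.1 / [18.9·0.8480·(1.26·0.5299 − 0.8480·0.4578)]
  = 5.1 / 4.4788 = 1.139 m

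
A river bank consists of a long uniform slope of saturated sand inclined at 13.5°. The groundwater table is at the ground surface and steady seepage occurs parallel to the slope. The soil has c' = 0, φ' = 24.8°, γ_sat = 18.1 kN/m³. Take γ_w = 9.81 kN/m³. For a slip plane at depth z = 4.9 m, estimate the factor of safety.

With seepage parallel to the slope and the water table at the surface, the effective normal stress on the slip plane uses the buoyant unit weight γ' = γ_sat − γ_w while the driving shear stress uses γ_sat:
FS = [c' + γ' z cos²β tanφ'] / [γ_sat z sinβ cosβ]
(For c' = 0 this reduces to FS = (γ'/γ_sat)·tanφ'/tanβ.)
γ' = 18.1 − 9.81 = 8.29 kN/m³
Numerator = 0.0 + 8.29·4.9·cos²13.5°·tan24.8° = 0.0 + 8.29·4.9·0.9455·0.4621 = 17.747 kPa
Denominator = 18.1·4.9·sin13.5°·cos13.5° = 18.1·4.9·0.2334·0.9724 = 20.132 kPa
FS = 17.747 / 20.132 = 0.882

FS = 0.88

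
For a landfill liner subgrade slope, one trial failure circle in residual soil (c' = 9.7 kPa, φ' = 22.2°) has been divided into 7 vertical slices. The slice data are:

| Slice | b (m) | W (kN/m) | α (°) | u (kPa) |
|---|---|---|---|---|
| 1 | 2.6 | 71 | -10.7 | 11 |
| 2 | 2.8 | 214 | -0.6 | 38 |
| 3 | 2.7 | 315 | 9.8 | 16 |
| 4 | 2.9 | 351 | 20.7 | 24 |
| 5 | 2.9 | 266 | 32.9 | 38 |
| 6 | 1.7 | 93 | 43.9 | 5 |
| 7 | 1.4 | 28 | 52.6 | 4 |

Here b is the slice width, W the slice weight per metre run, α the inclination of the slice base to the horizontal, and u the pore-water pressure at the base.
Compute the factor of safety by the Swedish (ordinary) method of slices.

FS = 1.33

Ordinary method of slices: FS = Σ[c'·Δl_i + (W_i cosα_i − u_i·Δl_i)·tanφ'] / Σ W_i sinα_i, with Δl_i = b_i / cosα_i.
Slice 1: Δl = 2.6/cos(-10.7°) = 2.646 m; N'_1 = 71·cos(-10.7°) − 11·2.646 = 40.7; c'Δl = 25.67; W sinα = -13.2
Slice 2: Δl = 2.8/cos(-0.6°) = 2.800 m; N'_2 = 214·cos(-0.6°) − 38·2.800 = 107.6; c'Δl = 27.16; W sinα = -2.2
Slice 3: Δl = 2.7/cos9.8° = 2.740 m; N'_3 = 315·cos9.8° − 16·2.740 = 266.6; c'Δl = 26.58; W sinα = 53.6
Slice 4: Δl = 2.9/cos20.7° = 3.100 m; N'_4 = 351·cos20.7° − 24·3.100 = 253.9; c'Δl = 30.07; W sinα = 124.1
Slice 5: Δl = 2.9/cos32.9° = 3.454 m; N'_5 = 266·cos32.9° − 38·3.454 = 92.1; c'Δl = 33.50; W sinα = 144.5
Slice 6: Δl = 1.7/cos43.9° = 2.359 m; N'_6 = 93·cos43.9° − 5·2.359 = 55.2; c'Δl = 22.89; W sinα = 64.5
Slice 7: Δl = 1.4/cos52.6° = 2.305 m; N'_7 = 28·cos52.6° − 4·2.305 = 7.8; c'Δl = 22.36; W sinα = 22.2
Σc'Δl = 188.2 kN/m; ΣN' = 823.8 kN/m; ΣW sinα = 393.5 kN/m
Resisting = 188.2 + 823.8·tan22.2° = 188.2 + 336.2 = 524.4 kN/m
FS = 524.4 / 393.5 = 1.333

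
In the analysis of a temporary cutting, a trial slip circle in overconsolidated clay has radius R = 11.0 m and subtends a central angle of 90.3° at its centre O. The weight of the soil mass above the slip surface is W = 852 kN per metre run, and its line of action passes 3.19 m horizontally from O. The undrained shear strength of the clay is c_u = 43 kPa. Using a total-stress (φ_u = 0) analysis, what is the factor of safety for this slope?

FS = 3.02

Taking moments about the centre O, the resisting moment is provided by the undrained shear strength acting along the arc:
Arc length L_a = R·θ = 11.0·(90.3°·π/180) = 11.0·1.5760 = 17.34 m
M_R = c_u·L_a·R = 43·17.34·11.0 = 8200.1 kN·m/m
M_D = W·d = 852·3.19 = 2717.9 kN·m/m
FS = M_R / M_D = 8200.1 / 2717.9 = 3.017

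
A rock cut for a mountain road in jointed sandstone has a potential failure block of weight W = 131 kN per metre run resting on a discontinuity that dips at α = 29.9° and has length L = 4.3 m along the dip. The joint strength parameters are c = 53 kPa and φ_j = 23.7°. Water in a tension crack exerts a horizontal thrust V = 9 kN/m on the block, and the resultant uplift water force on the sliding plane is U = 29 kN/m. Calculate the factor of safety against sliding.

Resolving the block weight along and normal to the plane and applying the Mohr–Coulomb strength on the joint:
N' = W cosα − U − V sinα = 131·cos29.9° − 29 − 9·sin29.9° = 80.1 kN/m
Driving force T = W sinα + V cosα = 131·sin29.9° + 9·cos29.9° = 73.1 kN/m
Resisting force R = c·L + N'·tanφ_j = 53·4.3 + 80.1·tan23.7° = 227.9 + 35.2 = 263.1 kN/m
FS = R / T = 263.1 / 73.1 = 3.598

FS = 3.60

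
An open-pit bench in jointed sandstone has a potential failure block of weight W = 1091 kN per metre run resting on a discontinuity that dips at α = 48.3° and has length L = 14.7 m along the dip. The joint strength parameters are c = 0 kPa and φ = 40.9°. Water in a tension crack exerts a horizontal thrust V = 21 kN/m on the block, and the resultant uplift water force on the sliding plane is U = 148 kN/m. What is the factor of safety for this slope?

FS = 0.59

Resolving the block weight along and normal to the plane and applying the Mohr–Coulomb strength on the joint:
N' = W cosα − U − V sinα = 1091·cos48.3° − 148 − 21·sin48.3° = 562.1 kN/m
Driving force T = W sinα + V cosα = 1091·sin48.3° + 21·cos48.3° = 828.6 kN/m
Resisting force R = c·L + N'·tanφ = 0·14.7 + 562.1·tan40.9° = 0.0 + 486.9 = 486.9 kN/m
FS = R / T = 486.9 / 828.6 = 0.588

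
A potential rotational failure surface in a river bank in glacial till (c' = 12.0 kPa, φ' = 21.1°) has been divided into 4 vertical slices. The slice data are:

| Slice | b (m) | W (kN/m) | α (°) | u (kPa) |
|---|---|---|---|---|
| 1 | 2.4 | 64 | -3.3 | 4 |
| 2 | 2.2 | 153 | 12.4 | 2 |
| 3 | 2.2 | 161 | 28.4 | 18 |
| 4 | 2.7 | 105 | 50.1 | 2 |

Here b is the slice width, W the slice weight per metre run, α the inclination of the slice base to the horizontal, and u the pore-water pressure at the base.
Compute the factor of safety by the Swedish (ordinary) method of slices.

Ordinary method of slices: FS = Σ[c'·Δl_i + (W_i cosα_i − u_i·Δl_i)·tanφ'] / Σ W_i sinα_i, with Δl_i = b_i / cosα_i.
Slice 1: Δl = 2.4/cos(-3.3°) = 2.404 m; N'_1 = 64·cos(-3.3°) − 4·2.404 = 54.3; c'Δl = 28.85; W sinα = -3.7
Slice 2: Δl = 2.2/cos12.4° = 2.253 m; N'_2 = 153·cos12.4° − 2·2.253 = 144.9; c'Δl = 27.03; W sinα = 32.9
Slice 3: Δl = 2.2/cos28.4° = 2.501 m; N'_3 = 161·cos28.4° − 18·2.501 = 96.6; c'Δl = 30.01; W sinα = 76.6
Slice 4: Δl = 2.7/cos50.1° = 4.209 m; N'_4 = 105·cos50.1° − 2·4.209 = 58.9; c'Δl = 50.51; W sinα = 80.6
Σc'Δl = 136.4 kN/m; ΣN' = 354.7 kN/m; ΣW sinα = 186.3 kN/m
Resisting = 136.4 + 354.7·tan21.1° = 136.4 + 136.9 = 273.3 kN/m
FS = 273.3 / 186.3 = 1.467

FS = 1.47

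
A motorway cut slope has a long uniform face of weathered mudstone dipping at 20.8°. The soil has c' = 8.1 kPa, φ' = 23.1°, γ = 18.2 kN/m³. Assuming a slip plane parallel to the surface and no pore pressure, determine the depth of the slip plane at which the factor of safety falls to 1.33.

Setting FS = 1.33 in FS = [c' + γz cos²β tanφ'] / [γz sinβ cosβ] and solving for z:
z = c' / [γ cosβ (FS·sinβ − cosβ·tanφ')]
  = 8.1 / [18.2·cos20.8°·(1.33·sin20.8° − cos20.8°·tan23.1°)]
  = 8.1 / [18.2·0.9348·(1.33·0.3551 − 0.9348·0.4265)]
  = 8.1 / 1.2515 = 6.472 m

z = 6.47 m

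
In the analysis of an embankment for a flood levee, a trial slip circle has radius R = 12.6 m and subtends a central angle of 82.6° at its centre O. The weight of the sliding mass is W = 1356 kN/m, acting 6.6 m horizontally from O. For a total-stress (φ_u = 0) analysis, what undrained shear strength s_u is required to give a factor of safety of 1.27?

s_u = 49.7 kPa

FS = s_u·L_a·R / (W·d), so s_u = FS·W·d / (L_a·R).
Arc length L_a = R·θ = 12.6·(82.6°·π/180) = 12.6·1.4416 = 18.16 m
s_u = 1.27·1356·6.6 / (18.16·12.6) = 11366.0 / 228.88 = 49.66 kPa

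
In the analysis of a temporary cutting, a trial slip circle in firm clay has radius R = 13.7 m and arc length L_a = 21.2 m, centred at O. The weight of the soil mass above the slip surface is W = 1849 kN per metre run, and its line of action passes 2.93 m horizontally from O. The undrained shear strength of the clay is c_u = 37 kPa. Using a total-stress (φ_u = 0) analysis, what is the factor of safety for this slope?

Taking moments about the centre O, the resisting moment is provided by the undrained shear strength acting along the arc:
M_R = c_u·L_a·R = 37·21.20·13.7 = 10746.3 kN·m/m
M_D = W·d = 1849·2.93 = 5417.6 kN·m/m
FS = M_R / M_D = 10746.3 / 5417.6 = 1.984

FS = 1.98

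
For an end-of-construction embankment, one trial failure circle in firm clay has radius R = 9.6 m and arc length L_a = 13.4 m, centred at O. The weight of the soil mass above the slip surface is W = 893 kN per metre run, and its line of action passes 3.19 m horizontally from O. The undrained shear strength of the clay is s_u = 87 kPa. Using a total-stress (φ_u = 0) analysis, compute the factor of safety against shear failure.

Taking moments about the centre O, the resisting moment is provided by the undrained shear strength acting along the arc:
M_R = s_u·L_a·R = 87·13.40·9.6 = 11191.7 kN·m/m
M_D = W·d = 893·3.19 = 2848.7 kN·m/m
FS = M_R / M_D = 11191.7 / 2848.7 = 3.929

FS = 3.93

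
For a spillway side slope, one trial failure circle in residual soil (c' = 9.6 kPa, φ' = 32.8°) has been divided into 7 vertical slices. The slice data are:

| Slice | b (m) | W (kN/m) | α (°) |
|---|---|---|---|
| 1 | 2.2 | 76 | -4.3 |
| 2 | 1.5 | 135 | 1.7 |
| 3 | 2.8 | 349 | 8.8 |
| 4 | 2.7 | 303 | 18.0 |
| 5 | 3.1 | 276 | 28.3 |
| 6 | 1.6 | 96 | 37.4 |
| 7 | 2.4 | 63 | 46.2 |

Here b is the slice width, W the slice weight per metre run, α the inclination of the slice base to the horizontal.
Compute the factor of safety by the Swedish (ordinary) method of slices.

FS = 2.51

Ordinary method of slices: FS = Σ[c'·Δl_i + (W_i cosα_i)·tanφ'] / Σ W_i sinα_i, with Δl_i = b_i / cosα_i.
Slice 1: Δl = 2.2/cos(-4.3°) = 2.206 m; N'_1 = 76·cos(-4.3°) = 75.8; c'Δl = 21.18; W sinα = -5.7
Slice 2: Δl = 1.5/cos1.7° = 1.501 m; N'_2 = 135·cos1.7° = 134.9; c'Δl = 14.41; W sinα = 4.0
Slice 3: Δl = 2.8/cos8.8° = 2.833 m; N'_3 = 349·cos8.8° = 344.9; c'Δl = 27.20; W sinα = 53.4
Slice 4: Δl = 2.7/cos18.0° = 2.839 m; N'_4 = 303·cos18.0° = 288.2; c'Δl = 27.25; W sinα = 93.6
Slice 5: Δl = 3.1/cos28.3° = 3.521 m; N'_5 = 276·cos28.3° = 243.0; c'Δl = 33.80; W sinα = 130.8
Slice 6: Δl = 1.6/cos37.4° = 2.014 m; N'_6 = 96·cos37.4° = 76.3; c'Δl = 19.33; W sinα = 58.3
Slice 7: Δl = 2.4/cos46.2° = 3.467 m; N'_7 = 63·cos46.2° = 43.6; c'Δl = 33.29; W sinα = 45.5
Σc'Δl = 176.5 kN/m; ΣN' = 1206.7 kN/m; ΣW sinα = 380.0 kN/m
Resisting = 176.5 + 1206.7·tan32.8° = 176.5 + 777.6 = 954.1 kN/m
FS = 954.1 / 380.0 = 2.511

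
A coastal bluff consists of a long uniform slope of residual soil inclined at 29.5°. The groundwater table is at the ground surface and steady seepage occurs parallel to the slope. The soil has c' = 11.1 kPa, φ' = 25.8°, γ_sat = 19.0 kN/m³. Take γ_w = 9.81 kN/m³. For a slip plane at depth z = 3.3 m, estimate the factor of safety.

With seepage parallel to the slope and the water table at the surface, the effective normal stress on the slip plane uses the buoyant unit weight γ' = γ_sat − γ_w while the driving shear stress uses γ_sat:
FS = [c' + γ' z cos²β tanφ'] / [γ_sat z sinβ cosβ]
γ' = 19.0 − 9.81 = 9.19 kN/m³
Numerator = 11.1 + 9.19·3.3·cos²29.5°·tan25.8° = 11.1 + 9.19·3.3·0.7575·0.4834 = 22.206 kPa
Denominator = 19.0·3.3·sin29.5°·cos29.5° = 19.0·3.3·0.4924·0.8704 = 26.872 kPa
FS = 22.206 / 26.872 = 0.826

FS = 0.83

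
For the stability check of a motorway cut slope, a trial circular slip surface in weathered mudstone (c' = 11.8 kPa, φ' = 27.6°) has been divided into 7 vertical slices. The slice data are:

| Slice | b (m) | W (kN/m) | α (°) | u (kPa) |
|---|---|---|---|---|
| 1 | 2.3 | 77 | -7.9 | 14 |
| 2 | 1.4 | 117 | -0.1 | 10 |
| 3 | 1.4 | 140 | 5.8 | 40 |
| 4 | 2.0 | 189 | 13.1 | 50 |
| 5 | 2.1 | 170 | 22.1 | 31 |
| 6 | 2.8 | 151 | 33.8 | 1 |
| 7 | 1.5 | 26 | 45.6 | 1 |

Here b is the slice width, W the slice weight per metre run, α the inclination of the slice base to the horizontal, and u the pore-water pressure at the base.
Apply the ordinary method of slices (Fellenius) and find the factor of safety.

Ordinary method of slices: FS = Σ[c'·Δl_i + (W_i cosα_i − u_i·Δl_i)·tanφ'] / Σ W_i sinα_i, with Δl_i = b_i / cosα_i.
Slice 1: Δl = 2.3/cos(-7.9°) = 2.322 m; N'_1 = 77·cos(-7.9°) − 14·2.322 = 43.8; c'Δl = 27.40; W sinα = -10.6
Slice 2: Δl = 1.4/cos(-0.1°) = 1.400 m; N'_2 = 117·cos(-0.1°) − 10·1.400 = 103.0; c'Δl = 16.52; W sinα = -0.2
Slice 3: Δl = 1.4/cos5.8° = 1.407 m; N'_3 = 140·cos5.8° − 40·1.407 = 83.0; c'Δl = 16.61; W sinα = 14.1
Slice 4: Δl = 2.0/cos13.1° = 2.053 m; N'_4 = 189·cos13.1° − 50·2.053 = 81.4; c'Δl = 24.23; W sinα = 42.8
Slice 5: Δl = 2.1/cos22.1° = 2.267 m; N'_5 = 170·cos22.1° − 31·2.267 = 87.2; c'Δl = 26.74; W sinα = 64.0
Slice 6: Δl = 2.8/cos33.8° = 3.369 m; N'_6 = 151·cos33.8° − 1·3.369 = 122.1; c'Δl = 39.76; W sinα = 84.0
Slice 7: Δl = 1.5/cos45.6° = 2.144 m; N'_7 = 26·cos45.6° − 1·2.144 = 16.0; c'Δl = 25.30; W sinα = 18.6
Σc'Δl = 176.6 kN/m; ΣN' = 536.6 kN/m; ΣW sinα = 212.7 kN/m
Resisting = 176.6 + 536.6·tan27.6° = 176.6 + 280.5 = 457.1 kN/m
FS = 457.1 / 212.7 = 2.149

FS = 2.15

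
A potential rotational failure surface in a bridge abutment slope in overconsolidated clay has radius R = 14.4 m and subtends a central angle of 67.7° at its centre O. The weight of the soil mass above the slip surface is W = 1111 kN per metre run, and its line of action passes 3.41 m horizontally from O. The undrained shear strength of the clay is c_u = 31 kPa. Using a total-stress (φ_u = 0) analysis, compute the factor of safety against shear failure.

Taking moments about the centre O, the resisting moment is provided by the undrained shear strength acting along the arc:
Arc length L_a = R·θ = 14.4·(67.7°·π/180) = 14.4·1.1816 = 17.01 m
M_R = c_u·L_a·R = 31·17.01·14.4 = 7595.4 kN·m/m
M_D = W·d = 1111·3.41 = 3788.5 kN·m/m
FS = M_R / M_D = 7595.4 / 3788.5 = 2.005

FS = 2.00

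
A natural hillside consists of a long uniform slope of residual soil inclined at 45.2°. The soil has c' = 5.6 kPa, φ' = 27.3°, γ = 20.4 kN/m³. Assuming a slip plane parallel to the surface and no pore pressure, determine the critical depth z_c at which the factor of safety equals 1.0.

Setting FS = 1.00 in FS = [c' + γz cos²β tanφ'] / [γz sinβ cosβ] and solving for z:
z = c' / [γ cosβ (FS·sinβ − cosβ·tanφ')]
  = 5.6 / [20.4·cos45.2°·(1.00·sin45.2° − cos45.2°·tan27.3°)]
  = 5.6 / [20.4·0.7046·(1.00·0.7096 − 0.7046·0.5161)]
  = 5.6 / 4.9719 = 1.126 m

z_c = 1.13 m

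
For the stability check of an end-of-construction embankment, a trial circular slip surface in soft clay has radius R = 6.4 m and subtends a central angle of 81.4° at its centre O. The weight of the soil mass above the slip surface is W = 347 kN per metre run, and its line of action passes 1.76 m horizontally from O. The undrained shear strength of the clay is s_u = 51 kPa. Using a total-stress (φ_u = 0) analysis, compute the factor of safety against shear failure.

Taking moments about the centre O, the resisting moment is provided by the undrained shear strength acting along the arc:
Arc length L_a = R·θ = 6.4·(81.4°·π/180) = 6.4·1.4207 = 9.09 m
M_R = s_u·L_a·R = 51·9.09·6.4 = 2967.8 kN·m/m
M_D = W·d = 347·1.76 = 610.7 kN·m/m
FS = M_R / M_D = 2967.8 / 610.7 = 4.859

FS = 4.86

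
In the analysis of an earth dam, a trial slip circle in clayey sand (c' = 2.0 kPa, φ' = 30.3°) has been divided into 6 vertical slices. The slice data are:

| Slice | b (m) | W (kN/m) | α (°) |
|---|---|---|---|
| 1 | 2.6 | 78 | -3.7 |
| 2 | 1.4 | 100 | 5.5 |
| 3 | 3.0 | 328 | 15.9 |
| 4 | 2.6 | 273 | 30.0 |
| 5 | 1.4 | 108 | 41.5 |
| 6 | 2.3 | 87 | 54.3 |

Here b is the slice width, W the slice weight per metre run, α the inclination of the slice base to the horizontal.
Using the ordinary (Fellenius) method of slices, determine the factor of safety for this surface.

FS = 1.43

Ordinary method of slices: FS = Σ[c'·Δl_i + (W_i cosα_i)·tanφ'] / Σ W_i sinα_i, with Δl_i = b_i / cosα_i.
Slice 1: Δl = 2.6/cos(-3.7°) = 2.605 m; N'_1 = 78·cos(-3.7°) = 77.8; c'Δl = 5.21; W sinα = -5.0
Slice 2: Δl = 1.4/cos5.5° = 1.406 m; N'_2 = 100·cos5.5° = 99.5; c'Δl = 2.81; W sinα = 9.6
Slice 3: Δl = 3.0/cos15.9° = 3.119 m; N'_3 = 328·cos15.9° = 315.5; c'Δl = 6.24; W sinα = 89.9
Slice 4: Δl = 2.6/cos30.0° = 3.002 m; N'_4 = 273·cos30.0° = 236.4; c'Δl = 6.00; W sinα = 136.5
Slice 5: Δl = 1.4/cos41.5° = 1.869 m; N'_5 = 108·cos41.5° = 80.9; c'Δl = 3.74; W sinα = 71.6
Slice 6: Δl = 2.3/cos54.3° = 3.941 m; N'_6 = 87·cos54.3° = 50.8; c'Δl = 7.88; W sinα = 70.7
Σc'Δl = 31.9 kN/m; ΣN' = 860.9 kN/m; ΣW sinα = 373.1 kN/m
Resisting = 31.9 + 860.9·tan30.3° = 31.9 + 503.1 = 535.0 kN/m
FS = 535.0 / 373.1 = 1.434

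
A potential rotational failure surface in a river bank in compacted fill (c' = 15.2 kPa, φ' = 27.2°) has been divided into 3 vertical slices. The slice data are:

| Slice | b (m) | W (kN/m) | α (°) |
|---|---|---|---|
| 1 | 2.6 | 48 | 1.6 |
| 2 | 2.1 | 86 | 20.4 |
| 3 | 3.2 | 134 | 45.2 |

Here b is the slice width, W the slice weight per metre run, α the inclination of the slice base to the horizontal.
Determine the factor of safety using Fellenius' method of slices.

FS = 2.04

Ordinary method of slices: FS = Σ[c'·Δl_i + (W_i cosα_i)·tanφ'] / Σ W_i sinα_i, with Δl_i = b_i / cosα_i.
Slice 1: Δl = 2.6/cos1.6° = 2.601 m; N'_1 = 48·cos1.6° = 48.0; c'Δl = 39.54; W sinα = 1.3
Slice 2: Δl = 2.1/cos20.4° = 2.241 m; N'_2 = 86·cos20.4° = 80.6; c'Δl = 34.06; W sinα = 30.0
Slice 3: Δl = 3.2/cos45.2° = 4.541 m; N'_3 = 134·cos45.2° = 94.4; c'Δl = 69.03; W sinα = 95.1
Σc'Δl = 142.6 kN/m; ΣN' = 223.0 kN/m; ΣW sinα = 126.4 kN/m
Resisting = 142.6 + 223.0·tan27.2° = 142.6 + 114.6 = 257.2 kN/m
FS = 257.2 / 126.4 = 2.035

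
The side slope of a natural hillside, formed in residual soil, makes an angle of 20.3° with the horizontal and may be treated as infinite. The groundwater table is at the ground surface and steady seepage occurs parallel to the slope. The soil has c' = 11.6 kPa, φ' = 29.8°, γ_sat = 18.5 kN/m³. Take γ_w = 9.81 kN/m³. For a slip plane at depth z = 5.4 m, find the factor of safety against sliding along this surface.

With seepage parallel to the slope and the water table at the surface, the effective normal stress on the slip plane uses the buoyant unit weight γ' = γ_sat − γ_w while the driving shear stress uses γ_sat:
FS = [c' + γ' z cos²β tanφ'] / [γ_sat z sinβ cosβ]
γ' = 18.5 − 9.81 = 8.69 kN/m³
Numerator = 11.6 + 8.69·5.4·cos²20.3°·tan29.8° = 11.6 + 8.69·5.4·0.8796·0.5727 = 35.240 kPa
Denominator = 18.5·5.4·sin20.3°·cos20.3° = 18.5·5.4·0.3469·0.9379 = 32.506 kPa
FS = 35.240 / 32.506 = 1.084

FS = 1.08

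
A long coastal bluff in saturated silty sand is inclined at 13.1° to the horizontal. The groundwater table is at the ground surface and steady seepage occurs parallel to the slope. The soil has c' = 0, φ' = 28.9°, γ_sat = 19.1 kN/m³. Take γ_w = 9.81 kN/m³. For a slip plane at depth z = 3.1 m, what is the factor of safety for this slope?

FS = 1.15

With seepage parallel to the slope and the water table at the surface, the effective normal stress on the slip plane uses the buoyant unit weight γ' = γ_sat − γ_w while the driving shear stress uses γ_sat:
FS = [c' + γ' z cos²β tanφ'] / [γ_sat z sinβ cosβ]
(For c' = 0 this reduces to FS = (γ'/γ_sat)·tanφ'/tanβ.)
γ' = 19.1 − 9.81 = 9.29 kN/m³
Numerator = 0.0 + 9.29·3.1·cos²13.1°·tan28.9° = 0.0 + 9.29·3.1·0.9486·0.5520 = 15.081 kPa
Denominator = 19.1·3.1·sin13.1°·cos13.1° = 19.1·3.1·0.2267·0.9740 = 13.071 kPa
FS = 15.081 / 13.071 = 1.154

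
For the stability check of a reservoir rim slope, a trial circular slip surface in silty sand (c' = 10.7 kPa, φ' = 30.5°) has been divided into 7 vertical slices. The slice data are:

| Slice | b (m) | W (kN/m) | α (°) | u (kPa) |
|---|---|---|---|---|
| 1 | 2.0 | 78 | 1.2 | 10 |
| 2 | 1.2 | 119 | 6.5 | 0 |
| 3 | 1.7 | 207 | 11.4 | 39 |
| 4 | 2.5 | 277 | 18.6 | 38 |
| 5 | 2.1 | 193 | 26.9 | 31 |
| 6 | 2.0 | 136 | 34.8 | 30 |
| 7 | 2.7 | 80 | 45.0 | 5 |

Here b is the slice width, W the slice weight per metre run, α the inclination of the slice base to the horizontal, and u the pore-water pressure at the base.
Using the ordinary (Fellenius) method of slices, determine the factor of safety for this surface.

FS = 1.52

Ordinary method of slices: FS = Σ[c'·Δl_i + (W_i cosα_i − u_i·Δl_i)·tanφ'] / Σ W_i sinα_i, with Δl_i = b_i / cosα_i.
Slice 1: Δl = 2.0/cos1.2° = 2.000 m; N'_1 = 78·cos1.2° − 10·2.000 = 58.0; c'Δl = 21.40; W sinα = 1.6
Slice 2: Δl = 1.2/cos6.5° = 1.208 m; N'_2 = 119·cos6.5° − 0·1.208 = 118.2; c'Δl = 12.92; W sinα = 13.5
Slice 3: Δl = 1.7/cos11.4° = 1.734 m; N'_3 = 207·cos11.4° − 39·1.734 = 135.3; c'Δl = 18.56; W sinα = 40.9
Slice 4: Δl = 2.5/cos18.6° = 2.638 m; N'_4 = 277·cos18.6° − 38·2.638 = 162.3; c'Δl = 28.22; W sinα = 88.4
Slice 5: Δl = 2.1/cos26.9° = 2.355 m; N'_5 = 193·cos26.9° − 31·2.355 = 99.1; c'Δl = 25.20; W sinα = 87.3
Slice 6: Δl = 2.0/cos34.8° = 2.436 m; N'_6 = 136·cos34.8° − 30·2.436 = 38.6; c'Δl = 26.06; W sinα = 77.6
Slice 7: Δl = 2.7/cos45.0° = 3.818 m; N'_7 = 80·cos45.0° − 5·3.818 = 37.5; c'Δl = 40.86; W sinα = 56.6
Σc'Δl = 173.2 kN/m; ΣN' = 649.0 kN/m; ΣW sinα = 365.9 kN/m
Resisting = 173.2 + 649.0·tan30.5° = 173.2 + 382.3 = 555.5 kN/m
FS = 555.5 / 365.9 = 1.518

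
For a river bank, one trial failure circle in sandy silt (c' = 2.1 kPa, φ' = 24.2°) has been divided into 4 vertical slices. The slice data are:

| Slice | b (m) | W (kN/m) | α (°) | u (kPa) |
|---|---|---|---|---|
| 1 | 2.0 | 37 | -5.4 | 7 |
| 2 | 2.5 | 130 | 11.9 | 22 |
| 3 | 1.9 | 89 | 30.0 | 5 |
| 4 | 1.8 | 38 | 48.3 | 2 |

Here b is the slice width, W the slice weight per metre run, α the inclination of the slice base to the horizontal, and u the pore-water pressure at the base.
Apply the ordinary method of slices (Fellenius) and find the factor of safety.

FS = 1.05

Ordinary method of slices: FS = Σ[c'·Δl_i + (W_i cosα_i − u_i·Δl_i)·tanφ'] / Σ W_i sinα_i, with Δl_i = b_i / cosα_i.
Slice 1: Δl = 2.0/cos(-5.4°) = 2.009 m; N'_1 = 37·cos(-5.4°) − 7·2.009 = 22.8; c'Δl = 4.22; W sinα = -3.5
Slice 2: Δl = 2.5/cos11.9° = 2.555 m; N'_2 = 130·cos11.9° − 22·2.555 = 71.0; c'Δl = 5.37; W sinα = 26.8
Slice 3: Δl = 1.9/cos30.0° = 2.194 m; N'_3 = 89·cos30.0° − 5·2.194 = 66.1; c'Δl = 4.61; W sinα = 44.5
Slice 4: Δl = 1.8/cos48.3° = 2.706 m; N'_4 = 38·cos48.3° − 2·2.706 = 19.9; c'Δl = 5.68; W sinα = 28.4
Σc'Δl = 19.9 kN/m; ΣN' = 179.7 kN/m; ΣW sinα = 96.2 kN/m
Resisting = 19.9 + 179.7·tan24.2° = 19.9 + 80.8 = 100.7 kN/m
FS = 100.7 / 96.2 = 1.046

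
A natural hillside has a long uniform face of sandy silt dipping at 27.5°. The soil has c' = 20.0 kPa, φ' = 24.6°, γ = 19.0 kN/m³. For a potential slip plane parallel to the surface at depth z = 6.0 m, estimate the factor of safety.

FS = 1.31

For an infinite slope with a slip plane parallel to the surface (no pore pressure): FS = [c' + γz cos²β tanφ'] / [γz sinβ cosβ].
γz = 19.0·6.0 = 114.00 kN/m²
Numerator = 20.0 + 114.00·cos²27.5°·tan24.6° = 20.0 + 114.00·0.7868·0.4578 = 61.065 kPa
Denominator = 114.00·sin27.5°·cos27.5° = 114.00·0.4617·0.8870 = 46.692 kPa
FS = 61.065 / 46.692 = 1.308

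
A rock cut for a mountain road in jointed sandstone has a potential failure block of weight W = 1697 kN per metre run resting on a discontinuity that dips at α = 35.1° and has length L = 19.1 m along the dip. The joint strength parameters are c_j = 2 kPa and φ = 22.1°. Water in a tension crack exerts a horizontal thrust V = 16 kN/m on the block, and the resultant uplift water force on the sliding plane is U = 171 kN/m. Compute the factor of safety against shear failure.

FS = 0.53

Resolving the block weight along and normal to the plane and applying the Mohr–Coulomb strength on the joint:
N' = W cosα − U − V sinα = 1697·cos35.1° − 171 − 16·sin35.1° = 1208.2 kN/m
Driving force T = W sinα + V cosα = 1697·sin35.1° + 16·cos35.1° = 988.9 kN/m
Resisting force R = c_j·L + N'·tanφ = 2·19.1 + 1208.2·tan22.1° = 38.2 + 490.6 = 528.8 kN/m
FS = R / T = 528.8 / 988.9 = 0.535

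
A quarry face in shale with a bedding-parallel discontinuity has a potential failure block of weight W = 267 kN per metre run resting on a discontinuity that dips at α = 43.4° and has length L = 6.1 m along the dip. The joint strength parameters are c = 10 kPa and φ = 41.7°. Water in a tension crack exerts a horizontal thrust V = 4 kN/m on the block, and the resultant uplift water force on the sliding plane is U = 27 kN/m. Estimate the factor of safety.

FS = 1.11

Resolving the block weight along and normal to the plane and applying the Mohr–Coulomb strength on the joint:
N' = W cosα − U − V sinα = 267·cos43.4° − 27 − 4·sin43.4° = 164.2 kN/m
Driving force T = W sinα + V cosα = 267·sin43.4° + 4·cos43.4° = 186.4 kN/m
Resisting force R = c·L + N'·tanφ = 10·6.1 + 164.2·tan41.7° = 61.0 + 146.3 = 207.3 kN/m
FS = R / T = 207.3 / 186.4 = 1.113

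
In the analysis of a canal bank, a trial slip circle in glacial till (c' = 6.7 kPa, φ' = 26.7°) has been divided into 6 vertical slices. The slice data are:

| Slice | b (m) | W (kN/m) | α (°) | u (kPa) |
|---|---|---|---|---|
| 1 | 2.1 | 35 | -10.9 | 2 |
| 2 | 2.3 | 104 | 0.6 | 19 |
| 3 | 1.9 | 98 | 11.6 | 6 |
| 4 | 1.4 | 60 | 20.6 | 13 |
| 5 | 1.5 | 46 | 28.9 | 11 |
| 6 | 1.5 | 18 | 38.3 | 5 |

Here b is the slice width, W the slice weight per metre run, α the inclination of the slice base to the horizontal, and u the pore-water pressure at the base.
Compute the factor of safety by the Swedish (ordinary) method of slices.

FS = 2.86

Ordinary method of slices: FS = Σ[c'·Δl_i + (W_i cosα_i − u_i·Δl_i)·tanφ'] / Σ W_i sinα_i, with Δl_i = b_i / cosα_i.
Slice 1: Δl = 2.1/cos(-10.9°) = 2.139 m; N'_1 = 35·cos(-10.9°) − 2·2.139 = 30.1; c'Δl = 14.33; W sinα = -6.6
Slice 2: Δl = 2.3/cos0.6° = 2.300 m; N'_2 = 104·cos0.6° − 19·2.300 = 60.3; c'Δl = 15.41; W sinα = 1.1
Slice 3: Δl = 1.9/cos11.6° = 1.940 m; N'_3 = 98·cos11.6° − 6·1.940 = 84.4; c'Δl = 13.00; W sinα = 19.7
Slice 4: Δl = 1.4/cos20.6° = 1.496 m; N'_4 = 60·cos20.6° − 13·1.496 = 36.7; c'Δl = 10.02; W sinα = 21.1
Slice 5: Δl = 1.5/cos28.9° = 1.713 m; N'_5 = 46·cos28.9° − 11·1.713 = 21.4; c'Δl = 11.48; W sinα = 22.2
Slice 6: Δl = 1.5/cos38.3° = 1.911 m; N'_6 = 18·cos38.3° − 5·1.911 = 4.6; c'Δl = 12.81; W sinα = 11.2
Σc'Δl = 77.0 kN/m; ΣN' = 237.5 kN/m; ΣW sinα = 68.7 kN/m
Resisting = 77.0 + 237.5·tan26.7° = 77.0 + 119.4 = 196.5 kN/m
FS = 196.5 / 68.7 = 2.861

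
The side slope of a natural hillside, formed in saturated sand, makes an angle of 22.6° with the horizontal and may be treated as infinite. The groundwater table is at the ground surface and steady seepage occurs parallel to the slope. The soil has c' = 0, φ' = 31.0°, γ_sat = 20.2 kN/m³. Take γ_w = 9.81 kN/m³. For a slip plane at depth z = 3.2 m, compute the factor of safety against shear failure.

With seepage parallel to the slope and the water table at the surface, the effective normal stress on the slip plane uses the buoyant unit weight γ' = γ_sat − γ_w while the driving shear stress uses γ_sat:
FS = [c' + γ' z cos²β tanφ'] / [γ_sat z sinβ cosβ]
(For c' = 0 this reduces to FS = (γ'/γ_sat)·tanφ'/tanβ.)
γ' = 20.2 − 9.81 = 10.39 kN/m³
Numerator = 0.0 + 10.39·3.2·cos²22.6°·tan31.0° = 0.0 + 10.39·3.2·0.8523·0.6009 = 17.027 kPa
Denominator = 20.2·3.2·sin22.6°·cos22.6° = 20.2·3.2·0.3843·0.9232 = 22.933 kPa
FS = 17.027 / 22.933 = 0.742

FS = 0.74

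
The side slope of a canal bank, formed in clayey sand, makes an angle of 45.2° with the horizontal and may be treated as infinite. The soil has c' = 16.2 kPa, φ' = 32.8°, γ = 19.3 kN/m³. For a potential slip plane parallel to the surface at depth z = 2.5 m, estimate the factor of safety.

For an infinite slope with a slip plane parallel to the surface (no pore pressure): FS = [c' + γz cos²β tanφ'] / [γz sinβ cosβ].
γz = 19.3·2.5 = 48.25 kN/m²
Numerator = 16.2 + 48.25·cos²45.2°·tan32.8° = 16.2 + 48.25·0.4965·0.6445 = 31.639 kPa
Denominator = 48.25·sin45.2°·cos45.2° = 48.25·0.7096·0.7046 = 24.124 kPa
FS = 31.639 / 24.124 = 1.311

FS = 1.31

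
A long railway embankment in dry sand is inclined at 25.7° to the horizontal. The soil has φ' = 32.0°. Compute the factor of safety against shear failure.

FS = 1.30

For a dry cohesionless infinite slope the factor of safety is FS = tanφ' / tanβ.
FS = tan32.0° / tan25.7° = 0.6249 / 0.4813 = 1.298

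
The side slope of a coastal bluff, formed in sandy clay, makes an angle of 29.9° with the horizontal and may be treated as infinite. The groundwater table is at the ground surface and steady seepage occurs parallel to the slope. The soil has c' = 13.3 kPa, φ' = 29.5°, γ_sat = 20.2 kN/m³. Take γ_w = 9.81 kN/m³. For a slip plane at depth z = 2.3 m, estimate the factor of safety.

FS = 1.17

With seepage parallel to the slope and the water table at the surface, the effective normal stress on the slip plane uses the buoyant unit weight γ' = γ_sat − γ_w while the driving shear stress uses γ_sat:
FS = [c' + γ' z cos²β tanφ'] / [γ_sat z sinβ cosβ]
γ' = 20.2 − 9.81 = 10.39 kN/m³
Numerator = 13.3 + 10.39·2.3·cos²29.9°·tan29.5° = 13.3 + 10.39·2.3·0.7515·0.5658 = 23.461 kPa
Denominator = 20.2·2.3·sin29.9°·cos29.9° = 20.2·2.3·0.4985·0.8669 = 20.077 kPa
FS = 23.461 / 20.077 = 1.169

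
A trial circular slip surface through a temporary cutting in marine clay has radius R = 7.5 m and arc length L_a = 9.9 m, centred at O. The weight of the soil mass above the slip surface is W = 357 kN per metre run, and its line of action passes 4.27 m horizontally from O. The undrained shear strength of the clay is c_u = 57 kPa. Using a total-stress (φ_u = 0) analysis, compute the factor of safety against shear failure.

Taking moments about the centre O, the resisting moment is provided by the undrained shear strength acting along the arc:
M_R = c_u·L_a·R = 57·9.90·7.5 = 4232.3 kN·m/m
M_D = W·d = 357·4.27 = 1524.4 kN·m/m
FS = M_R / M_D = 4232.3 / 1524.4 = 2.776

FS = 2.78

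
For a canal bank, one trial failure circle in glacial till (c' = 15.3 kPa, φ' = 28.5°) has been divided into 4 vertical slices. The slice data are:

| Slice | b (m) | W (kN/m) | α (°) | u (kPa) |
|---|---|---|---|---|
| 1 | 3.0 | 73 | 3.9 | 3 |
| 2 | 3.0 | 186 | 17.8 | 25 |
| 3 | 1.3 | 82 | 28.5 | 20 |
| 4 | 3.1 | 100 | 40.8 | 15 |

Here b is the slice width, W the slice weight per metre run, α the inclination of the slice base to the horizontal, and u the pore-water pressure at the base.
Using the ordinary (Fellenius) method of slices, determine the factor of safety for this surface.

Ordinary method of slices: FS = Σ[c'·Δl_i + (W_i cosα_i − u_i·Δl_i)·tanφ'] / Σ W_i sinα_i, with Δl_i = b_i / cosα_i.
Slice 1: Δl = 3.0/cos3.9° = 3.007 m; N'_1 = 73·cos3.9° − 3·3.007 = 63.8; c'Δl = 46.01; W sinα = 5.0
Slice 2: Δl = 3.0/cos17.8° = 3.151 m; N'_2 = 186·cos17.8° − 25·3.151 = 98.3; c'Δl = 48.21; W sinα = 56.9
Slice 3: Δl = 1.3/cos28.5° = 1.479 m; N'_3 = 82·cos28.5° − 20·1.479 = 42.5; c'Δl = 22.63; W sinα = 39.1
Slice 4: Δl = 3.1/cos40.8° = 4.095 m; N'_4 = 100·cos40.8° − 15·4.095 = 14.3; c'Δl = 62.66; W sinα = 65.3
Σc'Δl = 179.5 kN/m; ΣN' = 218.9 kN/m; ΣW sinα = 166.3 kN/m
Resisting = 179.5 + 218.9·tan28.5° = 179.5 + 118.8 = 298.3 kN/m
FS = 298.3 / 166.3 = 1.794

FS = 1.79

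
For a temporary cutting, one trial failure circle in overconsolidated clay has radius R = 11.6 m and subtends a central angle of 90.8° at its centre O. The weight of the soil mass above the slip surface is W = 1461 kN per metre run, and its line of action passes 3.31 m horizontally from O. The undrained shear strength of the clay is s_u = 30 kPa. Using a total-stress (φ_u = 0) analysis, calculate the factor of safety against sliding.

FS = 1.32

Taking moments about the centre O, the resisting moment is provided by the undrained shear strength acting along the arc:
Arc length L_a = R·θ = 11.6·(90.8°·π/180) = 11.6·1.5848 = 18.38 m
M_R = s_u·L_a·R = 30·18.38·11.6 = 6397.4 kN·m/m
M_D = W·d = 1461·3.31 = 4835.9 kN·m/m
FS = M_R / M_D = 6397.4 / 4835.9 = 1.323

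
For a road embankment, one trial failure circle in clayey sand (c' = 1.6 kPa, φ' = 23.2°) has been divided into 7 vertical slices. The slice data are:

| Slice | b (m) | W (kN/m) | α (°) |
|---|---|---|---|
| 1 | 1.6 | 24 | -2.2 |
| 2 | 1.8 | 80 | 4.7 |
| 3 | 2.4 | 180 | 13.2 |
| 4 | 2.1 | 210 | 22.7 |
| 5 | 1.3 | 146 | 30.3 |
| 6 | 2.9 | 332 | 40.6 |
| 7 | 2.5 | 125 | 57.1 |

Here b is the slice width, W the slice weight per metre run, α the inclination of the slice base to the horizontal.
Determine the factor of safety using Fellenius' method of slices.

FS = 0.81

Ordinary method of slices: FS = Σ[c'·Δl_i + (W_i cosα_i)·tanφ'] / Σ W_i sinα_i, with Δl_i = b_i / cosα_i.
Slice 1: Δl = 1.6/cos(-2.2°) = 1.601 m; N'_1 = 24·cos(-2.2°) = 24.0; c'Δl = 2.56; W sinα = -0.9
Slice 2: Δl = 1.8/cos4.7° = 1.806 m; N'_2 = 80·cos4.7° = 79.7; c'Δl = 2.89; W sinα = 6.6
Slice 3: Δl = 2.4/cos13.2° = 2.465 m; N'_3 = 180·cos13.2° = 175.2; c'Δl = 3.94; W sinα = 41.1
Slice 4: Δl = 2.1/cos22.7° = 2.276 m; N'_4 = 210·cos22.7° = 193.7; c'Δl = 3.64; W sinα = 81.0
Slice 5: Δl = 1.3/cos30.3° = 1.506 m; N'_5 = 146·cos30.3° = 126.1; c'Δl = 2.41; W sinα = 73.7
Slice 6: Δl = 2.9/cos40.6° = 3.819 m; N'_6 = 332·cos40.6° = 252.1; c'Δl = 6.11; W sinα = 216.1
Slice 7: Δl = 2.5/cos57.1° = 4.603 m; N'_7 = 125·cos57.1° = 67.9; c'Δl = 7.36; W sinα = 105.0
Σc'Δl = 28.9 kN/m; ΣN' = 918.7 kN/m; ΣW sinα = 522.4 kN/m
Resisting = 28.9 + 918.7·tan23.2° = 28.9 + 393.8 = 422.7 kN/m
FS = 422.7 / 522.4 = 0.809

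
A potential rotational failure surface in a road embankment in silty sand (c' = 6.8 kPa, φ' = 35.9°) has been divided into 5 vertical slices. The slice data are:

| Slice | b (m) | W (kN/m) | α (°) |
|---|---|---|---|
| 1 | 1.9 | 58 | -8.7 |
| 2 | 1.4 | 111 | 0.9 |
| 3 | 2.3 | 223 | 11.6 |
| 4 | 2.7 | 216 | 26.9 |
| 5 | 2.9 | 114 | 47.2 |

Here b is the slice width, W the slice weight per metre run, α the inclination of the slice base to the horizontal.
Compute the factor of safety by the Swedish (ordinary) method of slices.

Ordinary method of slices: FS = Σ[c'·Δl_i + (W_i cosα_i)·tanφ'] / Σ W_i sinα_i, with Δl_i = b_i / cosα_i.
Slice 1: Δl = 1.9/cos(-8.7°) = 1.922 m; N'_1 = 58·cos(-8.7°) = 57.3; c'Δl = 13.07; W sinα = -8.8
Slice 2: Δl = 1.4/cos0.9° = 1.400 m; N'_2 = 111·cos0.9° = 111.0; c'Δl = 9.52; W sinα = 1.7
Slice 3: Δl = 2.3/cos11.6° = 2.348 m; N'_3 = 223·cos11.6° = 218.4; c'Δl = 15.97; W sinα = 44.8
Slice 4: Δl = 2.7/cos26.9° = 3.028 m; N'_4 = 216·cos26.9° = 192.6; c'Δl = 20.59; W sinα = 97.7
Slice 5: Δl = 2.9/cos47.2° = 4.268 m; N'_5 = 114·cos47.2° = 77.5; c'Δl = 29.02; W sinα = 83.6
Σc'Δl = 88.2 kN/m; ΣN' = 656.8 kN/m; ΣW sinα = 219.2 kN/m
Resisting = 88.2 + 656.8·tan35.9° = 88.2 + 475.5 = 563.6 kN/m
FS = 563.6 / 219.2 = 2.572

FS = 2.57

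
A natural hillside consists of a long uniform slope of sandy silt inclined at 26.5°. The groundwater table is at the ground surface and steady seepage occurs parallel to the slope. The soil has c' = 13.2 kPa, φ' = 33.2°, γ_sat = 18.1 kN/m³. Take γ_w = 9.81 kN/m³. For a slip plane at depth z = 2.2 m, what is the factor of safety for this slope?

FS = 1.43

With seepage parallel to the slope and the water table at the surface, the effective normal stress on the slip plane uses the buoyant unit weight γ' = γ_sat − γ_w while the driving shear stress uses γ_sat:
FS = [c' + γ' z cos²β tanφ'] / [γ_sat z sinβ cosβ]
γ' = 18.1 − 9.81 = 8.29 kN/m³
Numerator = 13.2 + 8.29·2.2·cos²26.5°·tan33.2° = 13.2 + 8.29·2.2·0.8009·0.6544 = 22.759 kPa
Denominator = 18.1·2.2·sin26.5°·cos26.5° = 18.1·2.2·0.4462·0.8949 = 15.901 kPa
FS = 22.759 / 15.901 = 1.431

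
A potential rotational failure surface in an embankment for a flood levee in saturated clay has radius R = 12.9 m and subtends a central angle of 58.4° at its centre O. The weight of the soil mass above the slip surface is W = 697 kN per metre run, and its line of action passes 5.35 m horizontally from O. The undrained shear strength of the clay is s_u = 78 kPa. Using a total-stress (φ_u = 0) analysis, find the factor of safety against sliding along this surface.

FS = 3.55

Taking moments about the centre O, the resisting moment is provided by the undrained shear strength acting along the arc:
Arc length L_a = R·θ = 12.9·(58.4°·π/180) = 12.9·1.0193 = 13.15 m
M_R = s_u·L_a·R = 78·13.15·12.9 = 13230.1 kN·m/m
M_D = W·d = 697·5.35 = 3728.9 kN·m/m
FS = M_R / M_D = 13230.1 / 3728.9 = 3.548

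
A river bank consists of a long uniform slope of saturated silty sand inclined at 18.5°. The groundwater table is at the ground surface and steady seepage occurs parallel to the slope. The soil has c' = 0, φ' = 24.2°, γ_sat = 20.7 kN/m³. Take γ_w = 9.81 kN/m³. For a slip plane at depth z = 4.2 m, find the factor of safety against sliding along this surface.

FS = 0.71

With seepage parallel to the slope and the water table at the surface, the effective normal stress on the slip plane uses the buoyant unit weight γ' = γ_sat − γ_w while the driving shear stress uses γ_sat:
FS = [c' + γ' z cos²β tanφ'] / [γ_sat z sinβ cosβ]
(For c' = 0 this reduces to FS = (γ'/γ_sat)·tanφ'/tanβ.)
γ' = 20.7 − 9.81 = 10.89 kN/m³
Numerator = 0.0 + 10.89·4.2·cos²18.5°·tan24.2° = 0.0 + 10.89·4.2·0.8993·0.4494 = 18.486 kPa
Denominator = 20.7·4.2·sin18.5°·cos18.5° = 20.7·4.2·0.3173·0.9483 = 26.161 kPa
FS = 18.486 / 26.161 = 0.707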